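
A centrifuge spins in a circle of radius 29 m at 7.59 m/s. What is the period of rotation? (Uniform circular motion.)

T = 2πr/v = 2π×29/7.59 = 24.01 s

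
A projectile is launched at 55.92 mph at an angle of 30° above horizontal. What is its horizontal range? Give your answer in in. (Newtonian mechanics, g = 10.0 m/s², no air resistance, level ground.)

v₀ = 55.92 mph × 0.44704 = 24.9985 m/s
R = v₀² × sin(2θ) / g = 24.9985² × sin(2 × 30°) / 10.0 = 624.925 × 0.866025 / 10.0 = 54.1201 m
R = 54.1201 m / 0.0254 = 2131 in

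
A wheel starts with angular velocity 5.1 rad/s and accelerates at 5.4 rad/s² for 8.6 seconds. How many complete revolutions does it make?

θ = ω₀t + ½αt² = 5.1×8.6 + ½×5.4×8.6² = 243.552 rad
Total revolutions = θ/(2π) = 243.552/(2π) = 38.76
Complete revolutions = ⌊38.76⌋ = 38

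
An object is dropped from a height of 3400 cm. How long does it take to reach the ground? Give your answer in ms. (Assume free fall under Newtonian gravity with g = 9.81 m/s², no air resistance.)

h = 3400 cm × 0.01 = 34.0 m
t = √(2h/g) = √(2 × 34.0 / 9.81) = 2.63281 s
t = 2.63281 s / 0.001 = 2633 ms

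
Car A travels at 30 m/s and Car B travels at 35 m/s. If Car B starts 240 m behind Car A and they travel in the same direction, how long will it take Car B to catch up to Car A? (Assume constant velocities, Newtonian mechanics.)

Relative speed: v_rel = 35 - 30 = 5 m/s
Time to catch: t = d₀/v_rel = 240/5 = 48.0 s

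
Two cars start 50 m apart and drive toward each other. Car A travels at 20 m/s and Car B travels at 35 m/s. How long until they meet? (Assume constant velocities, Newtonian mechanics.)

Combined speed: v_combined = 20 + 35 = 55 m/s
Time to meet: t = d/v_combined = 50/55 = 0.91 s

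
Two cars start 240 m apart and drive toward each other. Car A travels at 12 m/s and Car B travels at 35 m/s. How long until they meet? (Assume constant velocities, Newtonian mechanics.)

Combined speed: v_combined = 12 + 35 = 47 m/s
Time to meet: t = d/v_combined = 240/47 = 5.11 s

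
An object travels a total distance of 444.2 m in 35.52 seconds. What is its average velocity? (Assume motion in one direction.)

v_avg = Δd / Δt = 444.2 / 35.52 = 12.51 m/s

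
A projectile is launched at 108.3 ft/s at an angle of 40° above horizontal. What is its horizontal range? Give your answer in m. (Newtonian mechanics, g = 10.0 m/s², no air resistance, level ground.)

v₀ = 108.3 ft/s × 0.3048 = 33.0098 m/s
R = v₀² × sin(2θ) / g = 33.0098² × sin(2 × 40°) / 10.0 = 1089.65 × 0.984808 / 10.0 = 107.3 m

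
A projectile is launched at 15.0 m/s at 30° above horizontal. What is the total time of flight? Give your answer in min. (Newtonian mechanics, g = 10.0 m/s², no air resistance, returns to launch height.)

T = 2 × v₀ × sin(θ) / g = 2 × 15.0 × sin(30°) / 10.0 = 2 × 15.0 × 0.5 / 10.0 = 1.5 s
T = 1.5 s / 60.0 = 0.025 min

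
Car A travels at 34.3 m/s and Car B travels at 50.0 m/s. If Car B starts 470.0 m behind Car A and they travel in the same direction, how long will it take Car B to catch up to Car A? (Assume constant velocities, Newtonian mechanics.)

Relative speed: v_rel = 50.0 - 34.3 = 15.7 m/s
Time to catch: t = d₀/v_rel = 470.0/15.7 = 29.94 s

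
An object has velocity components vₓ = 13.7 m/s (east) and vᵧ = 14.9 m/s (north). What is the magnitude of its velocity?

|v| = √(vₓ² + vᵧ²) = √(13.7² + 14.9²) = √(409.7) = 20.24 m/s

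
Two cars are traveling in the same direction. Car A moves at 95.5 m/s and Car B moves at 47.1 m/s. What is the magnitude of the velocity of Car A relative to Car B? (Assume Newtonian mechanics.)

v_rel = |v_A - v_B| = |95.5 - 47.1| = 48.4 m/s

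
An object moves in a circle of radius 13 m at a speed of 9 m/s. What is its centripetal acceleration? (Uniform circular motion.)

a_c = v²/r = 9²/13 = 81/13 = 6.23 m/s²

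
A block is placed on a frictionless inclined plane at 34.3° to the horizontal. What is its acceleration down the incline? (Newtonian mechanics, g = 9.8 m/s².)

a = g sin(θ) = 9.8 × sin(34.3°) = 9.8 × 0.5635 = 5.52 m/s²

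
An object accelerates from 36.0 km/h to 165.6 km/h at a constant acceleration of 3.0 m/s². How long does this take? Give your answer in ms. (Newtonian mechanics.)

v₀ = 36.0 km/h × 0.2777777777777778 = 10.0 m/s
v = 165.6 km/h × 0.2777777777777778 = 46.0 m/s
t = (v - v₀) / a = (46.0 - 10.0) / 3.0 = 12.0 s
t = 12.0 s / 0.001 = 12000 ms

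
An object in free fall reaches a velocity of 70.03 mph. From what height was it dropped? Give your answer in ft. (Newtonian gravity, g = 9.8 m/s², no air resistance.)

v = 70.03 mph × 0.44704 = 31.3062 m/s
h = v² / (2g) = 31.3062² / (2 × 9.8) = 50.004 m
h = 50.004 m / 0.3048 = 164.1 ft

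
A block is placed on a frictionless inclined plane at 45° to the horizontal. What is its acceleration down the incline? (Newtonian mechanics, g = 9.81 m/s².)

a = g sin(θ) = 9.81 × sin(45°) = 9.81 × 0.7071 = 6.94 m/s²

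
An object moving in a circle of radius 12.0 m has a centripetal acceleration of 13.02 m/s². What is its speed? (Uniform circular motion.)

v = √(a_c × r) = √(13.02 × 12.0) = 12.5 m/s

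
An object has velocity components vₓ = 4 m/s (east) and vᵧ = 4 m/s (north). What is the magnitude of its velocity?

|v| = √(vₓ² + vᵧ²) = √(4² + 4²) = √(32) = 5.66 m/s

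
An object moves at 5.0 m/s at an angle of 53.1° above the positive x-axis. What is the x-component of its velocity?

vₓ = v cos(θ) = 5.0 × cos(53.1°) = 3.0 m/s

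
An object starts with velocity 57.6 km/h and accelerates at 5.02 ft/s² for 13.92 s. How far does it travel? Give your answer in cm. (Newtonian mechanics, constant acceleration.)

v₀ = 57.6 km/h × 0.2777777777777778 = 16.0 m/s
a = 5.02 ft/s² × 0.3048 = 1.5301 m/s²
d = v₀ × t + ½ × a × t² = 16.0 × 13.92 + 0.5 × 1.5301 × 13.92² = 370.961 m
d = 370.961 m / 0.01 = 37100 cm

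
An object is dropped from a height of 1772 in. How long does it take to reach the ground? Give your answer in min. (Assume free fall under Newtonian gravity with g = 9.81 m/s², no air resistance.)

h = 1772 in × 0.0254 = 45.0088 m
t = √(2h/g) = √(2 × 45.0088 / 9.81) = 3.02921 s
t = 3.02921 s / 60.0 = 0.05049 min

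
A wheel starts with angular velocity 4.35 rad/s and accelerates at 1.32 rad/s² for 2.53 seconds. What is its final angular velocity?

ω = ω₀ + αt = 4.35 + 1.32 × 2.53 = 7.69 rad/s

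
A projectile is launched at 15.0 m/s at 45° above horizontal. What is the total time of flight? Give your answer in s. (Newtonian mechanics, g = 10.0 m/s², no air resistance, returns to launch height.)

T = 2 × v₀ × sin(θ) / g = 2 × 15.0 × sin(45°) / 10.0 = 2 × 15.0 × 0.707107 / 10.0 = 2.121 s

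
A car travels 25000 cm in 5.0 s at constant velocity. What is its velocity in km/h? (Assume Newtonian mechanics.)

d = 25000 cm × 0.01 = 250.0 m
v = d / t = 250.0 / 5.0 = 50.0 m/s
v = 50.0 m/s / 0.2777777777777778 = 180.0 km/h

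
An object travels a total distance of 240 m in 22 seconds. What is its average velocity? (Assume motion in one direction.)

v_avg = Δd / Δt = 240 / 22 = 10.91 m/s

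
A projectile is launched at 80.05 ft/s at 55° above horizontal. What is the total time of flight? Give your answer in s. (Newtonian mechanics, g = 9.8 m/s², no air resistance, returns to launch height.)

v₀ = 80.05 ft/s × 0.3048 = 24.3992 m/s
T = 2 × v₀ × sin(θ) / g = 2 × 24.3992 × sin(55°) / 9.8 = 2 × 24.3992 × 0.819152 / 9.8 = 4.079 s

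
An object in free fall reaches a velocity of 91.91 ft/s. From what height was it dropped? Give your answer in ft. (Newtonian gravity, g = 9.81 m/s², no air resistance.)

v = 91.91 ft/s × 0.3048 = 28.0142 m/s
h = v² / (2g) = 28.0142² / (2 × 9.81) = 39.9998 m
h = 39.9998 m / 0.3048 = 131.2 ft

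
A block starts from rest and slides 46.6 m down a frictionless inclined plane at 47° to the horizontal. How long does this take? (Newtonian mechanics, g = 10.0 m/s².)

a = g sin(θ) = 10.0 × sin(47°) = 7.3135 m/s²
t = √(2d/a) = √(2 × 46.6 / 7.3135) = 3.57 s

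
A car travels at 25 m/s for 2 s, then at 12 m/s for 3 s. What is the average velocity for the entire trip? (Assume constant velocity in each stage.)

d₁ = v₁t₁ = 25 × 2 = 50 m
d₂ = v₂t₂ = 12 × 3 = 36 m
d_total = 86 m, t_total = 5 s
v_avg = d_total/t_total = 86/5 = 17.2 m/s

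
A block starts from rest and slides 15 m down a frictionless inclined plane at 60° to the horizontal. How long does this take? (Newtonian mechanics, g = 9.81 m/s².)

a = g sin(θ) = 9.81 × sin(60°) = 8.4957 m/s²
t = √(2d/a) = √(2 × 15 / 8.4957) = 1.88 s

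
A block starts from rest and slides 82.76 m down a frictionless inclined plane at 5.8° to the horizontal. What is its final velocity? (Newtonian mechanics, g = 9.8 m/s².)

a = g sin(θ) = 9.8 × sin(5.8°) = 0.9904 m/s²
v = √(2ad) = √(2 × 0.9904 × 82.76) = 12.8 m/s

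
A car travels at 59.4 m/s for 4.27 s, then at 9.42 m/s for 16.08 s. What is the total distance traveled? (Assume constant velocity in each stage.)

d₁ = v₁t₁ = 59.4 × 4.27 = 253.638 m
d₂ = v₂t₂ = 9.42 × 16.08 = 151.4736 m
d_total = 253.638 + 151.4736 = 405.11 m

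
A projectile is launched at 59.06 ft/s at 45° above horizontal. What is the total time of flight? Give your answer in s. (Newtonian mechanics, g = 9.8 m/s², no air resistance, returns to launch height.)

v₀ = 59.06 ft/s × 0.3048 = 18.0015 m/s
T = 2 × v₀ × sin(θ) / g = 2 × 18.0015 × sin(45°) / 9.8 = 2 × 18.0015 × 0.707107 / 9.8 = 2.598 s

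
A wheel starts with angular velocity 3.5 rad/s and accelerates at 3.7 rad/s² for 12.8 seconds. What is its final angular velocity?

ω = ω₀ + αt = 3.5 + 3.7 × 12.8 = 50.86 rad/s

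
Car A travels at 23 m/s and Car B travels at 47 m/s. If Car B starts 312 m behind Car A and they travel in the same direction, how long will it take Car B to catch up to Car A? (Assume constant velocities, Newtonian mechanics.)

Relative speed: v_rel = 47 - 23 = 24 m/s
Time to catch: t = d₀/v_rel = 312/24 = 13.0 s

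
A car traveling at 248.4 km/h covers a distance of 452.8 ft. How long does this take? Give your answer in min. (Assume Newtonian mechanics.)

d = 452.8 ft × 0.3048 = 138.013 m
v = 248.4 km/h × 0.2777777777777778 = 69.0 m/s
t = d / v = 138.013 / 69.0 = 2.00019 s
t = 2.00019 s / 60.0 = 0.03334 min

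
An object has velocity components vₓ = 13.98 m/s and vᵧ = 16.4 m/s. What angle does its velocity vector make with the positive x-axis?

θ = arctan(vᵧ/vₓ) = arctan(16.4/13.98) = 49.55°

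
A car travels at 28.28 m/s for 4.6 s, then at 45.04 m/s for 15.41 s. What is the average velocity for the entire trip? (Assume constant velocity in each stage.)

d₁ = v₁t₁ = 28.28 × 4.6 = 130.088 m
d₂ = v₂t₂ = 45.04 × 15.41 = 694.0664 m
d_total = 824.1544 m, t_total = 20.01 s
v_avg = d_total/t_total = 824.1544/20.01 = 41.19 m/s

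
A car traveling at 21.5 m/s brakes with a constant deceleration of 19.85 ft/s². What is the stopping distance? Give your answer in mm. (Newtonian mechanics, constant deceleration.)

a = 19.85 ft/s² × 0.3048 = 6.05028 m/s²
d = v₀² / (2a) = 21.5² / (2 × 6.05028) = 462.25 / 12.1006 = 38.2006 m
d = 38.2006 m / 0.001 = 38200 mm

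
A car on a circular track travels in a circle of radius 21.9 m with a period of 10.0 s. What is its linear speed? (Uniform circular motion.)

v = 2πr/T = 2π×21.9/10.0 = 13.76 m/s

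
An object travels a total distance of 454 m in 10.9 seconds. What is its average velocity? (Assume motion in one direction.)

v_avg = Δd / Δt = 454 / 10.9 = 41.65 m/s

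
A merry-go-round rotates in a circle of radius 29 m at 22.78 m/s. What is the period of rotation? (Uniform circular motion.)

T = 2πr/v = 2π×29/22.78 = 8.0 s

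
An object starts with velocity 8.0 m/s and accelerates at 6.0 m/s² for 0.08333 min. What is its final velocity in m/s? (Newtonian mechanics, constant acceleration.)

t = 0.08333 min × 60.0 = 4.9998 s
v = v₀ + a × t = 8.0 + 6.0 × 4.9998 = 38.0 m/s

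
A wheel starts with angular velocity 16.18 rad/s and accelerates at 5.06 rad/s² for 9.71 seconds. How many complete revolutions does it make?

θ = ω₀t + ½αt² = 16.18×9.71 + ½×5.06×9.71² = 395.646573 rad
Total revolutions = θ/(2π) = 395.646573/(2π) = 62.97
Complete revolutions = ⌊62.97⌋ = 62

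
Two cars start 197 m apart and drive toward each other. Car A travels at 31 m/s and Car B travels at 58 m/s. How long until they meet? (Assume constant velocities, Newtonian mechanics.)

Combined speed: v_combined = 31 + 58 = 89 m/s
Time to meet: t = d/v_combined = 197/89 = 2.21 s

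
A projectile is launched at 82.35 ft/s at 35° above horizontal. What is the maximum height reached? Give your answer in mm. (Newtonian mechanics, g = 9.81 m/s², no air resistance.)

v₀ = 82.35 ft/s × 0.3048 = 25.1003 m/s
H = v₀² × sin²(θ) / (2g) = 25.1003² × sin(35°)² / (2 × 9.81) = 630.025 × 0.32899 / 19.62 = 10.5643 m
H = 10.5643 m / 0.001 = 10560 mm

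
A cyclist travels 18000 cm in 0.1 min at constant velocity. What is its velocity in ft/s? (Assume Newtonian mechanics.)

d = 18000 cm × 0.01 = 180.0 m
t = 0.1 min × 60.0 = 6.0 s
v = d / t = 180.0 / 6.0 = 30.0 m/s
v = 30.0 m/s / 0.3048 = 98.43 ft/s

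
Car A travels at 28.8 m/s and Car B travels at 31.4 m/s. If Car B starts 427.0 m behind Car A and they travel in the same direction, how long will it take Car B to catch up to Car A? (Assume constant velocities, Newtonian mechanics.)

Relative speed: v_rel = 31.4 - 28.8 = 2.6 m/s
Time to catch: t = d₀/v_rel = 427.0/2.6 = 164.23 s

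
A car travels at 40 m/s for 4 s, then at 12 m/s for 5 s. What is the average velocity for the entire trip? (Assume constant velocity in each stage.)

d₁ = v₁t₁ = 40 × 4 = 160 m
d₂ = v₂t₂ = 12 × 5 = 60 m
d_total = 220 m, t_total = 9 s
v_avg = d_total/t_total = 220/9 = 24.44 m/s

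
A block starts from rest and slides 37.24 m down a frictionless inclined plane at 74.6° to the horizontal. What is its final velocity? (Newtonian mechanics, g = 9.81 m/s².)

a = g sin(θ) = 9.81 × sin(74.6°) = 9.4578 m/s²
v = √(2ad) = √(2 × 9.4578 × 37.24) = 26.54 m/s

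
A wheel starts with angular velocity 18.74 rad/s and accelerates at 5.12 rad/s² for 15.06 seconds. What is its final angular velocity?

ω = ω₀ + αt = 18.74 + 5.12 × 15.06 = 95.85 rad/s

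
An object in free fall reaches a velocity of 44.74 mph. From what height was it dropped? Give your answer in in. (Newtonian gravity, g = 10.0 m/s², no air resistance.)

v = 44.74 mph × 0.44704 = 20.0006 m/s
h = v² / (2g) = 20.0006² / (2 × 10.0) = 20.0012 m
h = 20.0012 m / 0.0254 = 787.4 in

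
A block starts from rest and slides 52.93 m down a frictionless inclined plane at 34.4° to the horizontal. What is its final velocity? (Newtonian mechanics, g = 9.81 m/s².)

a = g sin(θ) = 9.81 × sin(34.4°) = 5.5423 m/s²
v = √(2ad) = √(2 × 5.5423 × 52.93) = 24.22 m/s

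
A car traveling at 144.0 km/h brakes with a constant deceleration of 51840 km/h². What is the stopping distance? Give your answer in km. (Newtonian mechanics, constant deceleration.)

v₀ = 144.0 km/h × 0.2777777777777778 = 40.0 m/s
a = 51840 km/h² × 7.716049382716049e-05 = 4.0 m/s²
d = v₀² / (2a) = 40.0² / (2 × 4.0) = 1600.0 / 8.0 = 200.0 m
d = 200.0 m / 1000.0 = 0.2 km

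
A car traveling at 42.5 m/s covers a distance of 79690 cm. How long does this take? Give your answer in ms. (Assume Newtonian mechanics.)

d = 79690 cm × 0.01 = 796.9 m
t = d / v = 796.9 / 42.5 = 18.7506 s
t = 18.7506 s / 0.001 = 18750 ms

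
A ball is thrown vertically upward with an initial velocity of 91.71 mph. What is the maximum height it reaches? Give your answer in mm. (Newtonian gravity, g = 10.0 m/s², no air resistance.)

v₀ = 91.71 mph × 0.44704 = 40.998 m/s
h_max = v₀² / (2g) = 40.998² / (2 × 10.0) = 1680.84 / 20.0 = 84.042 m
h_max = 84.042 m / 0.001 = 84040 mm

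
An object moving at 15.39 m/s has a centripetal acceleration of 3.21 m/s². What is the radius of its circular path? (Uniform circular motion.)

r = v²/a_c = 15.39²/3.21 = 73.79 m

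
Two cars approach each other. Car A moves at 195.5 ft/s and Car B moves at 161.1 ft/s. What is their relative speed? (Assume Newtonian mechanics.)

v_rel = v_A + v_B = 195.5 + 161.1 = 356.6 ft/s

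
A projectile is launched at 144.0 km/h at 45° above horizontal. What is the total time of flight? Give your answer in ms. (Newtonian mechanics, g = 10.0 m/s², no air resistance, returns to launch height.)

v₀ = 144.0 km/h × 0.2777777777777778 = 40.0 m/s
T = 2 × v₀ × sin(θ) / g = 2 × 40.0 × sin(45°) / 10.0 = 2 × 40.0 × 0.707107 / 10.0 = 5.65686 s
T = 5.65686 s / 0.001 = 5657 ms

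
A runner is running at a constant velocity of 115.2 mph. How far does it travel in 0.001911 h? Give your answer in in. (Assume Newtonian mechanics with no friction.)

v = 115.2 mph × 0.44704 = 51.499 m/s
t = 0.001911 h × 3600.0 = 6.8796 s
d = v × t = 51.499 × 6.8796 = 354.293 m
d = 354.293 m / 0.0254 = 13950 in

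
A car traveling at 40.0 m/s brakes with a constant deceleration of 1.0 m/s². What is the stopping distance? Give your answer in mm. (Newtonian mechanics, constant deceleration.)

d = v₀² / (2a) = 40.0² / (2 × 1.0) = 1600.0 / 2.0 = 800.0 m
d = 800.0 m / 0.001 = 800000 mm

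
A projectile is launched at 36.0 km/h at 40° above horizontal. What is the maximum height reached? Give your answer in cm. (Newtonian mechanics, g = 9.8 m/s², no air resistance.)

v₀ = 36.0 km/h × 0.2777777777777778 = 10.0 m/s
H = v₀² × sin²(θ) / (2g) = 10.0² × sin(40°)² / (2 × 9.8) = 100.0 × 0.413176 / 19.6 = 2.10804 m
H = 2.10804 m / 0.01 = 210.8 cm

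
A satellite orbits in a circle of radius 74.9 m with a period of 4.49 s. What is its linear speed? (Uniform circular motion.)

v = 2πr/T = 2π×74.9/4.49 = 104.81 m/s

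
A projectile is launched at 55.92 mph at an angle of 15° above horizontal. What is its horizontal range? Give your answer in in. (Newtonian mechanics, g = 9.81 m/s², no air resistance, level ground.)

v₀ = 55.92 mph × 0.44704 = 24.9985 m/s
R = v₀² × sin(2θ) / g = 24.9985² × sin(2 × 15°) / 9.81 = 624.925 × 0.5 / 9.81 = 31.8514 m
R = 31.8514 m / 0.0254 = 1254 in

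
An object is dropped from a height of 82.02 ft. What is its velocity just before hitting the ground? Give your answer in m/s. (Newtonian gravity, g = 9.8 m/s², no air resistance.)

h = 82.02 ft × 0.3048 = 24.9997 m
v = √(2gh) = √(2 × 9.8 × 24.9997) = 22.14 m/s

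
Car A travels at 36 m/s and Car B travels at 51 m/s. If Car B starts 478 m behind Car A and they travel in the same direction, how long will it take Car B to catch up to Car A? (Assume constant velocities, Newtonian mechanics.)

Relative speed: v_rel = 51 - 36 = 15 m/s
Time to catch: t = d₀/v_rel = 478/15 = 31.87 s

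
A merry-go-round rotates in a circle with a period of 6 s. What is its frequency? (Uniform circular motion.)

f = 1/T = 1/6 = 0.1667 Hz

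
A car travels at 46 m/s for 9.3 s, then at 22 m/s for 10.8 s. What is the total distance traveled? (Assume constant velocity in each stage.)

d₁ = v₁t₁ = 46 × 9.3 = 427.8 m
d₂ = v₂t₂ = 22 × 10.8 = 237.6 m
d_total = 427.8 + 237.6 = 665.4 m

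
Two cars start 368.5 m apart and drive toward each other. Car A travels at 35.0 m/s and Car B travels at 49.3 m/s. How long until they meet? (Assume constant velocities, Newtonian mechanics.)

Combined speed: v_combined = 35.0 + 49.3 = 84.3 m/s
Time to meet: t = d/v_combined = 368.5/84.3 = 4.37 s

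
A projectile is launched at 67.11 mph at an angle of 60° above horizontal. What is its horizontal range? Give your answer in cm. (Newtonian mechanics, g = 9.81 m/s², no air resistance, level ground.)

v₀ = 67.11 mph × 0.44704 = 30.0009 m/s
R = v₀² × sin(2θ) / g = 30.0009² × sin(2 × 60°) / 9.81 = 900.054 × 0.866025 / 9.81 = 79.4566 m
R = 79.4566 m / 0.01 = 7946 cm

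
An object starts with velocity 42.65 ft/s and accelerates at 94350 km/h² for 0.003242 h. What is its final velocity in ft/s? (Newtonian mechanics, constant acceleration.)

v₀ = 42.65 ft/s × 0.3048 = 12.9997 m/s
a = 94350 km/h² × 7.716049382716049e-05 = 7.28009 m/s²
t = 0.003242 h × 3600.0 = 11.6712 s
v = v₀ + a × t = 12.9997 + 7.28009 × 11.6712 = 97.9671 m/s
v = 97.9671 m/s / 0.3048 = 321.4 ft/s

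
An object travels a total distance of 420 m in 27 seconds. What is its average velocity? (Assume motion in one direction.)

v_avg = Δd / Δt = 420 / 27 = 15.56 m/s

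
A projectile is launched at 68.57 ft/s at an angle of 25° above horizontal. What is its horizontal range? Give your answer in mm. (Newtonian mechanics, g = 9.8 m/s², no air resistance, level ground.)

v₀ = 68.57 ft/s × 0.3048 = 20.9001 m/s
R = v₀² × sin(2θ) / g = 20.9001² × sin(2 × 25°) / 9.8 = 436.814 × 0.766044 / 9.8 = 34.1448 m
R = 34.1448 m / 0.001 = 34140 mm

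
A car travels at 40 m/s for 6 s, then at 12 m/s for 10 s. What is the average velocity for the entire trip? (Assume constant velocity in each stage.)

d₁ = v₁t₁ = 40 × 6 = 240 m
d₂ = v₂t₂ = 12 × 10 = 120 m
d_total = 360 m, t_total = 16 s
v_avg = d_total/t_total = 360/16 = 22.5 m/s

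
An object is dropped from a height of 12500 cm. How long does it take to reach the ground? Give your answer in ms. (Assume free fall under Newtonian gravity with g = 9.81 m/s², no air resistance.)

h = 12500 cm × 0.01 = 125.0 m
t = √(2h/g) = √(2 × 125.0 / 9.81) = 5.04819 s
t = 5.04819 s / 0.001 = 5048 ms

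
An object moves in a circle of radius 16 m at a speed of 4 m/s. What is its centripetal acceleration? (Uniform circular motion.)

a_c = v²/r = 4²/16 = 16/16 = 1.0 m/s²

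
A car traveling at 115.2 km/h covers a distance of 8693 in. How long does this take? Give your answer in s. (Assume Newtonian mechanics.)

d = 8693 in × 0.0254 = 220.802 m
v = 115.2 km/h × 0.2777777777777778 = 32.0 m/s
t = d / v = 220.802 / 32.0 = 6.9 s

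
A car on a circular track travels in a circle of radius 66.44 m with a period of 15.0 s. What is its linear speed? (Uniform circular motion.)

v = 2πr/T = 2π×66.44/15.0 = 27.83 m/s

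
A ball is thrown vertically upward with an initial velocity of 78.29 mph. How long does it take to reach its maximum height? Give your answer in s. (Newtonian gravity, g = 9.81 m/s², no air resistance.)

v₀ = 78.29 mph × 0.44704 = 34.9988 m/s
t_up = v₀ / g = 34.9988 / 9.81 = 3.568 s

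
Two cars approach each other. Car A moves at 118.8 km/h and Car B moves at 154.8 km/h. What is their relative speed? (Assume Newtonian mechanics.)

v_rel = v_A + v_B = 118.8 + 154.8 = 273.6 km/h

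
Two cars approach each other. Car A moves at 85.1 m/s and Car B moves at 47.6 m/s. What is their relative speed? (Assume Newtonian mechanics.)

v_rel = v_A + v_B = 85.1 + 47.6 = 132.7 m/s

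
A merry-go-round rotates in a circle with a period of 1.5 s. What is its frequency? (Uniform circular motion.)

f = 1/T = 1/1.5 = 0.6667 Hz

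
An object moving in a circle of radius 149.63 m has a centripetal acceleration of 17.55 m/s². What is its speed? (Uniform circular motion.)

v = √(a_c × r) = √(17.55 × 149.63) = 51.24 m/s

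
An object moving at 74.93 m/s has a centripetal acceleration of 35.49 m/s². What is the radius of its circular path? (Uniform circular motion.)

r = v²/a_c = 74.93²/35.49 = 158.2 m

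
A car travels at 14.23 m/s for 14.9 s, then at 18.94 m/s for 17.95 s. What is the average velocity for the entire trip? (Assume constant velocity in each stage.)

d₁ = v₁t₁ = 14.23 × 14.9 = 212.027 m
d₂ = v₂t₂ = 18.94 × 17.95 = 339.973 m
d_total = 552.0 m, t_total = 32.85 s
v_avg = d_total/t_total = 552.0/32.85 = 16.8 m/s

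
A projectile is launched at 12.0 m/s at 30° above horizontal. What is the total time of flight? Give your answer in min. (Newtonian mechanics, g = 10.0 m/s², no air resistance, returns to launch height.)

T = 2 × v₀ × sin(θ) / g = 2 × 12.0 × sin(30°) / 10.0 = 2 × 12.0 × 0.5 / 10.0 = 1.2 s
T = 1.2 s / 60.0 = 0.02 min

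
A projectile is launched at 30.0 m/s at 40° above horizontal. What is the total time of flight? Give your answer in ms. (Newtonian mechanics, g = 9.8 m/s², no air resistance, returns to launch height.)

T = 2 × v₀ × sin(θ) / g = 2 × 30.0 × sin(40°) / 9.8 = 2 × 30.0 × 0.642788 / 9.8 = 3.93544 s
T = 3.93544 s / 0.001 = 3935 ms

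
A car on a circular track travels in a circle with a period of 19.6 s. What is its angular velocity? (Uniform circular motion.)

ω = 2π/T = 2π/19.6 = 0.3206 rad/s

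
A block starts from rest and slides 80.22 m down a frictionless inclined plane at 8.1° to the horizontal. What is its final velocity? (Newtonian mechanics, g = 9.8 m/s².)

a = g sin(θ) = 9.8 × sin(8.1°) = 1.3808 m/s²
v = √(2ad) = √(2 × 1.3808 × 80.22) = 14.88 m/s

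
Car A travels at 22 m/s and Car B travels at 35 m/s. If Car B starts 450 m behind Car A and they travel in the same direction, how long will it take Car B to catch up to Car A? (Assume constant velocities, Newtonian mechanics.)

Relative speed: v_rel = 35 - 22 = 13 m/s
Time to catch: t = d₀/v_rel = 450/13 = 34.62 s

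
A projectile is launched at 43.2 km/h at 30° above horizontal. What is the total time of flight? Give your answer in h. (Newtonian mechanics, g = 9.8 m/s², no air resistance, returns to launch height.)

v₀ = 43.2 km/h × 0.2777777777777778 = 12.0 m/s
T = 2 × v₀ × sin(θ) / g = 2 × 12.0 × sin(30°) / 9.8 = 2 × 12.0 × 0.5 / 9.8 = 1.22449 s
T = 1.22449 s / 3600.0 = 0.0003401 h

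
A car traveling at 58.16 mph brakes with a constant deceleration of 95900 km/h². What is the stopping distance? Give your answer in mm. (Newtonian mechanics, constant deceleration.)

v₀ = 58.16 mph × 0.44704 = 25.9998 m/s
a = 95900 km/h² × 7.716049382716049e-05 = 7.39969 m/s²
d = v₀² / (2a) = 25.9998² / (2 × 7.39969) = 675.99 / 14.7994 = 45.6769 m
d = 45.6769 m / 0.001 = 45680 mm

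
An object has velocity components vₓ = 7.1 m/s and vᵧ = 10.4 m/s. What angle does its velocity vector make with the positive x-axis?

θ = arctan(vᵧ/vₓ) = arctan(10.4/7.1) = 55.68°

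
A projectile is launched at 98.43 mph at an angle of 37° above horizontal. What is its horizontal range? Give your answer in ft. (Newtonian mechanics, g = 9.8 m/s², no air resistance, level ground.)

v₀ = 98.43 mph × 0.44704 = 44.0021 m/s
R = v₀² × sin(2θ) / g = 44.0021² × sin(2 × 37°) / 9.8 = 1936.18 × 0.961262 / 9.8 = 189.916 m
R = 189.916 m / 0.3048 = 623.1 ft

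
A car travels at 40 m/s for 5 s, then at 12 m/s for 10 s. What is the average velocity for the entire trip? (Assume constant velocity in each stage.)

d₁ = v₁t₁ = 40 × 5 = 200 m
d₂ = v₂t₂ = 12 × 10 = 120 m
d_total = 320 m, t_total = 15 s
v_avg = d_total/t_total = 320/15 = 21.33 m/s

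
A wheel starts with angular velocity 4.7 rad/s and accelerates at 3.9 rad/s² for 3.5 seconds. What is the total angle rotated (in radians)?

θ = ω₀t + ½αt² = 4.7×3.5 + ½×3.9×3.5² = 40.34 rad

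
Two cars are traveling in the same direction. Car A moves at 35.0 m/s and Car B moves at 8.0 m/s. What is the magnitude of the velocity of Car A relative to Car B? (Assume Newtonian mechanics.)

v_rel = |v_A - v_B| = |35.0 - 8.0| = 27.0 m/s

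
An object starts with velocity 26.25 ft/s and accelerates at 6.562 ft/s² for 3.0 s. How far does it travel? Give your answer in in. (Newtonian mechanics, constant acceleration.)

v₀ = 26.25 ft/s × 0.3048 = 8.001 m/s
a = 6.562 ft/s² × 0.3048 = 2.0001 m/s²
d = v₀ × t + ½ × a × t² = 8.001 × 3.0 + 0.5 × 2.0001 × 3.0² = 33.0035 m
d = 33.0035 m / 0.0254 = 1299 in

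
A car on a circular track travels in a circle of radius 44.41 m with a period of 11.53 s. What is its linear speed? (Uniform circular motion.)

v = 2πr/T = 2π×44.41/11.53 = 24.2 m/s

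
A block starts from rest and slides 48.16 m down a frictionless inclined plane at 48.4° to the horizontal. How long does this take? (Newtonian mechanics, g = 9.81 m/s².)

a = g sin(θ) = 9.81 × sin(48.4°) = 7.3359 m/s²
t = √(2d/a) = √(2 × 48.16 / 7.3359) = 3.62 s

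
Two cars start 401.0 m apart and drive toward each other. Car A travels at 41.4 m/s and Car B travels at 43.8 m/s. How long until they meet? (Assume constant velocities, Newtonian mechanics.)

Combined speed: v_combined = 41.4 + 43.8 = 85.2 m/s
Time to meet: t = d/v_combined = 401.0/85.2 = 4.71 s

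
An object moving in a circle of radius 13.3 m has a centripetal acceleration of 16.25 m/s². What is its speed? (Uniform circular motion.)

v = √(a_c × r) = √(16.25 × 13.3) = 14.7 m/s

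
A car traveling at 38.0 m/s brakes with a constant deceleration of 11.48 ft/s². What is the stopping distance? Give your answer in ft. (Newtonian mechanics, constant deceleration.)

a = 11.48 ft/s² × 0.3048 = 3.4991 m/s²
d = v₀² / (2a) = 38.0² / (2 × 3.4991) = 1444.0 / 6.9982 = 206.339 m
d = 206.339 m / 0.3048 = 677.0 ft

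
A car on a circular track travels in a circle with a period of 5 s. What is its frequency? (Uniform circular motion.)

f = 1/T = 1/5 = 0.2 Hz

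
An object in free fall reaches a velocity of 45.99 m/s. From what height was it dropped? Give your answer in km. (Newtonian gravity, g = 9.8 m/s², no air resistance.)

h = v² / (2g) = 45.99² / (2 × 9.8) = 107.912 m
h = 107.912 m / 1000.0 = 0.1079 km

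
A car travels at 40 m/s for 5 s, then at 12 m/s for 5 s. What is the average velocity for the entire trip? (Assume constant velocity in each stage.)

d₁ = v₁t₁ = 40 × 5 = 200 m
d₂ = v₂t₂ = 12 × 5 = 60 m
d_total = 260 m, t_total = 10 s
v_avg = d_total/t_total = 260/10 = 26.0 m/s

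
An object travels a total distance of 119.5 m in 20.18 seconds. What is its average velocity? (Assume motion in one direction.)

v_avg = Δd / Δt = 119.5 / 20.18 = 5.92 m/s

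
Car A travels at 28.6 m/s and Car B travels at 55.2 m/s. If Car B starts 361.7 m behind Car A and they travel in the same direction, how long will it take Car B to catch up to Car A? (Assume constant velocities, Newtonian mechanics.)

Relative speed: v_rel = 55.2 - 28.6 = 26.6 m/s
Time to catch: t = d₀/v_rel = 361.7/26.6 = 13.6 s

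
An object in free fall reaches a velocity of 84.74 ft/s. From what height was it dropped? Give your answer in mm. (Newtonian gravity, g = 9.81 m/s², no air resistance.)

v = 84.74 ft/s × 0.3048 = 25.8288 m/s
h = v² / (2g) = 25.8288² / (2 × 9.81) = 34.0024 m
h = 34.0024 m / 0.001 = 34000 mm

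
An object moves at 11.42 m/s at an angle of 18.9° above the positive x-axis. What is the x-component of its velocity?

vₓ = v cos(θ) = 11.42 × cos(18.9°) = 10.8 m/s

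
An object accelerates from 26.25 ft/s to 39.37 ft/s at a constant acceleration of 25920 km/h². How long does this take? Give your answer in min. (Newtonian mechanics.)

v₀ = 26.25 ft/s × 0.3048 = 8.001 m/s
v = 39.37 ft/s × 0.3048 = 11.99998 m/s
a = 25920 km/h² × 7.716049382716049e-05 = 2.0 m/s²
t = (v - v₀) / a = (11.99998 - 8.001) / 2.0 = 1.99949 s
t = 1.99949 s / 60.0 = 0.03332 min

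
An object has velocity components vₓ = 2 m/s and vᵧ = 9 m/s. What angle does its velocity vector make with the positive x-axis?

θ = arctan(vᵧ/vₓ) = arctan(9/2) = 77.47°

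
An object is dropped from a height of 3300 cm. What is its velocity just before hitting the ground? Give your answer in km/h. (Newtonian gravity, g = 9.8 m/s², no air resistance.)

h = 3300 cm × 0.01 = 33.0 m
v = √(2gh) = √(2 × 9.8 × 33.0) = 25.4323 m/s
v = 25.4323 m/s / 0.2777777777777778 = 91.56 km/h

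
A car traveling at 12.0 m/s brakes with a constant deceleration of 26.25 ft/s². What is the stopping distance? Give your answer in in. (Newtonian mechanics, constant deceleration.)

a = 26.25 ft/s² × 0.3048 = 8.001 m/s²
d = v₀² / (2a) = 12.0² / (2 × 8.001) = 144.0 / 16.002 = 8.99888 m
d = 8.99888 m / 0.0254 = 354.3 in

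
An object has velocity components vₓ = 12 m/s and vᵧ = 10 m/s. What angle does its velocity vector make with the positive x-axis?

θ = arctan(vᵧ/vₓ) = arctan(10/12) = 39.81°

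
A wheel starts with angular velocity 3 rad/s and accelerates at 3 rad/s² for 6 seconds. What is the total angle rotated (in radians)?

θ = ω₀t + ½αt² = 3×6 + ½×3×6² = 72.0 rad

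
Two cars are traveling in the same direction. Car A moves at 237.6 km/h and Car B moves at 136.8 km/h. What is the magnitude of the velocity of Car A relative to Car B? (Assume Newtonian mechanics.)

v_rel = |v_A - v_B| = |237.6 - 136.8| = 100.8 km/h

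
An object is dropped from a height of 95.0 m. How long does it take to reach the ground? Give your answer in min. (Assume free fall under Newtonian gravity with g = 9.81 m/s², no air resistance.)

t = √(2h/g) = √(2 × 95.0 / 9.81) = 4.40091 s
t = 4.40091 s / 60.0 = 0.07335 min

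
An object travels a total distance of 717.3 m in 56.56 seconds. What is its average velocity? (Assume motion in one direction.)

v_avg = Δd / Δt = 717.3 / 56.56 = 12.68 m/s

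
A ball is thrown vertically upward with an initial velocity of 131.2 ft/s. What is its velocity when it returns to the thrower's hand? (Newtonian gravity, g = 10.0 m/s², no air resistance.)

By conservation of energy (no air resistance), the ball returns to the throw height with the same speed as launch, but directed downward.
|v_ground| = v₀ = 131.2 ft/s
v_ground = 131.2 ft/s (downward)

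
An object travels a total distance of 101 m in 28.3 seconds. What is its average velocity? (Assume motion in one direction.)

v_avg = Δd / Δt = 101 / 28.3 = 3.57 m/s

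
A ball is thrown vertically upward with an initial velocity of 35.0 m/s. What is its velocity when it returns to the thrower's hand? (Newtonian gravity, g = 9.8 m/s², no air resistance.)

By conservation of energy (no air resistance), the ball returns to the throw height with the same speed as launch, but directed downward.
|v_ground| = v₀ = 35.0 m/s
v_ground = 35.0 m/s (downward)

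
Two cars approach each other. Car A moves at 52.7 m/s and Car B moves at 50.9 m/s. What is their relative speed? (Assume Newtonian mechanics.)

v_rel = v_A + v_B = 52.7 + 50.9 = 103.6 m/s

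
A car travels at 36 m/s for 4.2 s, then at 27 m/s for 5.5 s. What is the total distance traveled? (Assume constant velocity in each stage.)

d₁ = v₁t₁ = 36 × 4.2 = 151.2 m
d₂ = v₂t₂ = 27 × 5.5 = 148.5 m
d_total = 151.2 + 148.5 = 299.7 m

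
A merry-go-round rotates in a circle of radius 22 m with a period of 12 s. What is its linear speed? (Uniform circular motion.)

v = 2πr/T = 2π×22/12 = 11.52 m/s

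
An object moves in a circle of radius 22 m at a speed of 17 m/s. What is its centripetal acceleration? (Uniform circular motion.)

a_c = v²/r = 17²/22 = 289/22 = 13.14 m/s²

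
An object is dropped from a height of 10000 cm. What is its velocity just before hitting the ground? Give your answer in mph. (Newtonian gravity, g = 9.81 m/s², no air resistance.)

h = 10000 cm × 0.01 = 100.0 m
v = √(2gh) = √(2 × 9.81 × 100.0) = 44.2945 m/s
v = 44.2945 m/s / 0.44704 = 99.08 mph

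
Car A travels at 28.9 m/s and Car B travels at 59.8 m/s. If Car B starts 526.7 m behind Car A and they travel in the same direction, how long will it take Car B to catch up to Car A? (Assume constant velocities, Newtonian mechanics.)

Relative speed: v_rel = 59.8 - 28.9 = 30.9 m/s
Time to catch: t = d₀/v_rel = 526.7/30.9 = 17.05 s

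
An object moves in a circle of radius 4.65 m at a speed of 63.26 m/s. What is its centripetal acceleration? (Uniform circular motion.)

a_c = v²/r = 63.26²/4.65 = 4001.8276/4.65 = 860.61 m/s²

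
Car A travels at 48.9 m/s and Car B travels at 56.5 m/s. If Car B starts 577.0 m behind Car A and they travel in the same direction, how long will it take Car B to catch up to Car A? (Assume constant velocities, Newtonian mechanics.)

Relative speed: v_rel = 56.5 - 48.9 = 7.6 m/s
Time to catch: t = d₀/v_rel = 577.0/7.6 = 75.92 s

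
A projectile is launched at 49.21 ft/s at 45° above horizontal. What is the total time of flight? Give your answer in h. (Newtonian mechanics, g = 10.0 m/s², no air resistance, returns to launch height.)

v₀ = 49.21 ft/s × 0.3048 = 14.9992 m/s
T = 2 × v₀ × sin(θ) / g = 2 × 14.9992 × sin(45°) / 10.0 = 2 × 14.9992 × 0.707107 / 10.0 = 2.12121 s
T = 2.12121 s / 3600.0 = 0.0005892 h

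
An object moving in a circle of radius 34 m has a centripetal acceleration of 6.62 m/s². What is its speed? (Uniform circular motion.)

v = √(a_c × r) = √(6.62 × 34) = 15.0 m/s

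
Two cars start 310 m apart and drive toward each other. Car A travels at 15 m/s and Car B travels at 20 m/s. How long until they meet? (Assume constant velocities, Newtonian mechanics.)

Combined speed: v_combined = 15 + 20 = 35 m/s
Time to meet: t = d/v_combined = 310/35 = 8.86 s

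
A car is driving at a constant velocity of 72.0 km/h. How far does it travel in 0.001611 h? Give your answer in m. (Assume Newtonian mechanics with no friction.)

v = 72.0 km/h × 0.2777777777777778 = 20.0 m/s
t = 0.001611 h × 3600.0 = 5.7996 s
d = v × t = 20.0 × 5.7996 = 116.0 m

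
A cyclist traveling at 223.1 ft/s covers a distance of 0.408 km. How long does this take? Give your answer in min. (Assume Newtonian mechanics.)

d = 0.408 km × 1000.0 = 408.0 m
v = 223.1 ft/s × 0.3048 = 68.0009 m/s
t = d / v = 408.0 / 68.0009 = 5.99992 s
t = 5.99992 s / 60.0 = 0.1 min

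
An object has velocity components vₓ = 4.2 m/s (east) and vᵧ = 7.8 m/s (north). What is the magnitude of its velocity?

|v| = √(vₓ² + vᵧ²) = √(4.2² + 7.8²) = √(78.48) = 8.86 m/s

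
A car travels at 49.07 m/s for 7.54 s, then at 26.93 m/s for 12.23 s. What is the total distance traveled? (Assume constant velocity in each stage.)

d₁ = v₁t₁ = 49.07 × 7.54 = 369.9878 m
d₂ = v₂t₂ = 26.93 × 12.23 = 329.3539 m
d_total = 369.9878 + 329.3539 = 699.34 m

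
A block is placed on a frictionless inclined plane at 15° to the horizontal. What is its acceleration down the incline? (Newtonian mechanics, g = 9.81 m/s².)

a = g sin(θ) = 9.81 × sin(15°) = 9.81 × 0.2588 = 2.54 m/s²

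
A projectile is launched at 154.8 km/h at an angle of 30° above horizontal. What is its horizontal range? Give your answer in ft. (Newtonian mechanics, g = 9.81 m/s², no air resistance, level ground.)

v₀ = 154.8 km/h × 0.2777777777777778 = 43.0 m/s
R = v₀² × sin(2θ) / g = 43.0² × sin(2 × 30°) / 9.81 = 1849.0 × 0.866025 / 9.81 = 163.229 m
R = 163.229 m / 0.3048 = 535.5 ft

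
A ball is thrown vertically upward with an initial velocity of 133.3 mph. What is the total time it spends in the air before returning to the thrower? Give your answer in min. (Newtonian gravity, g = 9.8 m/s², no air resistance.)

v₀ = 133.3 mph × 0.44704 = 59.5904 m/s
t_total = 2 × v₀ / g = 2 × 59.5904 / 9.8 = 12.1613 s
t_total = 12.1613 s / 60.0 = 0.2027 min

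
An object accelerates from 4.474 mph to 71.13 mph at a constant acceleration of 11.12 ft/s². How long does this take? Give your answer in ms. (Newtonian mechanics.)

v₀ = 4.474 mph × 0.44704 = 2.00006 m/s
v = 71.13 mph × 0.44704 = 31.798 m/s
a = 11.12 ft/s² × 0.3048 = 3.38938 m/s²
t = (v - v₀) / a = (31.798 - 2.00006) / 3.38938 = 8.79156 s
t = 8.79156 s / 0.001 = 8792 ms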